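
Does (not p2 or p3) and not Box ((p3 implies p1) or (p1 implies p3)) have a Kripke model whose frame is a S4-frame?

1. (not p2 or p3) and not Box ((p3 implies p1) or (p1 implies p3)), 0
2. not p2 or p3, 0
3. not Box ((p3 implies p1) or (p1 implies p3)), 0
4. p3, 0
5. not ((p3 implies p1) or (p1 implies p3)), 1
6. not (p3 implies p1), 1
7. not (p1 implies p3), 1
8. p3, 1
9. not p1, 1
10. p1, 1
11. not p3, 1
Accessibility: 0R0, 0R1, 1R1
Branch closes: p1 and not p1 both at 1.
All branches of the tableau close; one closing branch shown above.

Unsatisfiable (every branch closes)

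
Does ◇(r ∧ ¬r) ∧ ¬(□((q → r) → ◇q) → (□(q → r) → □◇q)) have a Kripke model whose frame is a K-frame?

Unsatisfiable (every branch closes)

1. ◇(r ∧ ¬r) ∧ ¬(□((q → r) → ◇q) → (□(q → r) → □◇q)), 0
2. ◇(r ∧ ¬r), 0
3. ¬(□((q → r) → ◇q) → (□(q → r) → □◇q)), 0
4. □((q → r) → ◇q), 0
5. ¬(□(q → r) → □◇q), 0
6. □(q → r), 0
7. ¬□◇q, 0
8. r ∧ ¬r, 1
9. r, 1
10. ¬r, 1
Accessibility: 0R1
Branch closes: r and ¬r both at 1.
(One branch shown.) All branches close.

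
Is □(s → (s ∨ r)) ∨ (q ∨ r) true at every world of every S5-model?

Valid

Tableau for the negation ¬(□(s → (s ∨ r)) ∨ (q ∨ r)):
1. ¬(□(s → (s ∨ r)) ∨ (q ∨ r)), u
2. ¬□(s → (s ∨ r)), u
3. ¬(q ∨ r), u
4. ¬q, u
5. ¬r, u
6. ¬(s → (s ∨ r)), v
7. s, v
8. ¬(s ∨ r), v
9. ¬s, v
10. ¬r, v
Accessibility: uRu, uRv, vRu, vRv
Branch closes: s and ¬s both at v.
All branches of the negation close; one closing branch shown above.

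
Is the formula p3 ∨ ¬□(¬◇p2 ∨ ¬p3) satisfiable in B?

Yes, satisfiable

1. p3 ∨ ¬□(¬◇p2 ∨ ¬p3), w0
2. ¬□(¬◇p2 ∨ ¬p3), w0   [∨-rule on 1 (branches; this branch)]
3. ¬(¬◇p2 ∨ ¬p3), w1   [¬□-rule on 2: fresh world w1, w0Rw1]
4. ◇p2, w1   [¬∨-rule on 3]
5. p3, w1   [¬∨-rule on 3]
6. p2, w2   [◇-rule on 4: fresh world w2, w1Rw2]
Accessibility: w0Rw0, w0Rw1, w1Rw0, w1Rw1, w1Rw2, w2Rw1, w2Rw2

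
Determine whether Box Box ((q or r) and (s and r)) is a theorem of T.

No, not valid

Tableau for the negation not Box Box ((q or r) and (s and r)):
1. not Box Box ((q or r) and (s and r)), w0
2. not Box ((q or r) and (s and r)), w1
3. not ((q or r) and (s and r)), w2
4. not (s and r), w2
5. not r, w2
Accessibility: w0Rw0, w0Rw1, w1Rw1, w1Rw2, w2Rw2
The negation has an open branch (countermodel exists).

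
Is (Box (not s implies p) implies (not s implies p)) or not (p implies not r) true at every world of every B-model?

Yes, valid

Tableau for the negation not ((Box (not s implies p) implies (not s implies p)) or not (p implies not r)):
1. not ((Box (not s implies p) implies (not s implies p)) or not (p implies not r)), w0
2. not (Box (not s implies p) implies (not s implies p)), w0
3. p implies not r, w0
4. Box (not s implies p), w0
5. not (not s implies p), w0
6. not s, w0
7. not p, w0
8. not s implies p, w0
9. not r, w0
10. p, w0
Accessibility: w0Rw0
Branch closes: p and not p both at w0.
Every branch of the negation's tableau closes; the branch above is one of them.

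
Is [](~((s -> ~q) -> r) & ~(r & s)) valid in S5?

Tableau for the negation ~[](~((s -> ~q) -> r) & ~(r & s)):
1. ~[](~((s -> ~q) -> r) & ~(r & s)), w0
2. ~(~((s -> ~q) -> r) & ~(r & s)), w1
3. r & s, w1
4. r, w1
5. s, w1
Accessibility: w0Rw0, w0Rw1, w1Rw0, w1Rw1
The negation has an open branch (countermodel exists).

No, not valid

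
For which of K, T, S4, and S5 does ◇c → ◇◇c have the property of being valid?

T, S4, S5

K-tableau for the negation ¬(◇c → ◇◇c):
1. ¬(◇c → ◇◇c), w0
2. ◇c, w0
3. ¬◇◇c, w0
4. c, w1
5. ¬◇c, w1
Accessibility: w0Rw1
Complete open branch: countermodel on a K-frame, so not valid in K.
T-tableau for the negation ¬(◇c → ◇◇c):
1. ¬(◇c → ◇◇c), w0
2. ◇c, w0
3. ¬◇◇c, w0
4. ¬◇c, w0
5. ¬c, w0
6. c, w1
7. ¬◇c, w1
8. ¬c, w1
Accessibility: w0Rw0, w0Rw1, w1Rw1
Branch closes: c and ¬c both at w1.
Every branch closes (one shown): valid in T, hence also in S4, S5 (every theorem of T is a theorem of S4 and S5).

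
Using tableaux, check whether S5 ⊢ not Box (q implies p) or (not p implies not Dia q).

Not valid

Tableau for the negation not (not Box (q implies p) or (not p implies not Dia q)):
1. not (not Box (q implies p) or (not p implies not Dia q)), w0
2. Box (q implies p), w0
3. not (not p implies not Dia q), w0
4. not p, w0
5. Dia q, w0
6. q implies p, w0
7. not q, w0
8. q, w1
9. q implies p, w1
10. p, w1
Accessibility: w0Rw0, w0Rw1, w1Rw0, w1Rw1
The negation has an open branch (countermodel exists).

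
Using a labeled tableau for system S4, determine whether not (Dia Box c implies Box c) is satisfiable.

1. not (Dia Box c implies Box c), u
2. Dia Box c, u   [neg-implies-rule on 1]
3. not Box c, u   [neg-implies-rule on 1]
4. Box c, v   [Dia-rule on 2: fresh world v, uRv]
5. c, v   [Box-rule on 4 via vRv]
6. not c, w   [neg-Box-rule on 3: fresh world w, uRw]
Accessibility: uRu, uRv, uRw, vRv, wRw

Yes, satisfiable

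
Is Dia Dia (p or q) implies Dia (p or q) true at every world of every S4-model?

Tableau for the negation not (Dia Dia (p or q) implies Dia (p or q)):
1. not (Dia Dia (p or q) implies Dia (p or q)), 0
2. Dia Dia (p or q), 0
3. not Dia (p or q), 0
4. not (p or q), 0
5. not p, 0
6. not q, 0
7. Dia (p or q), 1
8. not (p or q), 1
9. not p, 1
10. not q, 1
11. p or q, 2
12. not (p or q), 2
13. not p, 2
14. not q, 2
15. q, 2
Accessibility: 0R0, 0R1, 0R2, 1R1, 1R2, 2R2
Branch closes: q and not q both at 2.
All branches of the negation close; one closing branch shown above.

Yes, valid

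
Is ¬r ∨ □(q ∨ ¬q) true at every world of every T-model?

Valid in T

Tableau for the negation ¬(¬r ∨ □(q ∨ ¬q)):
1. ¬(¬r ∨ □(q ∨ ¬q)), u
2. r, u
3. ¬□(q ∨ ¬q), u
4. ¬(q ∨ ¬q), v
5. ¬q, v
6. q, v
Accessibility: uRu, uRv, vRv
Branch closes: q and ¬q both at v.
Every branch of the negation's tableau closes; the branch above is one of them.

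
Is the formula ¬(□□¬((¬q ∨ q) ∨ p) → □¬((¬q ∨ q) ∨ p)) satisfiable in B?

1. ¬(□□¬((¬q ∨ q) ∨ p) → □¬((¬q ∨ q) ∨ p)), 0
2. □□¬((¬q ∨ q) ∨ p), 0
3. ¬□¬((¬q ∨ q) ∨ p), 0
4. □¬((¬q ∨ q) ∨ p), 0
5. ¬((¬q ∨ q) ∨ p), 0
6. ¬(¬q ∨ q), 0
7. ¬p, 0
8. q, 0
9. ¬q, 0
Accessibility: 0R0
Branch closes: q and ¬q both at 0.
Every branch closes; the branch above is one of them.

Unsatisfiable (every branch closes)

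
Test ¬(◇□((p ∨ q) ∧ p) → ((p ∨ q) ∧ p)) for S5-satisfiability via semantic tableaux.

1. ¬(◇□((p ∨ q) ∧ p) → ((p ∨ q) ∧ p)), w0
2. ◇□((p ∨ q) ∧ p), w0
3. ¬((p ∨ q) ∧ p), w0
4. ¬(p ∨ q), w0
5. ¬p, w0
6. ¬q, w0
7. □((p ∨ q) ∧ p), w1
8. (p ∨ q) ∧ p, w0
9. p ∨ q, w0
10. p, w0
Accessibility: w0Rw0, w0Rw1, w1Rw0, w1Rw1
Branch closes: p and ¬p both at w0.
Every branch closes; the branch above is one of them.

Unsatisfiable (every branch closes)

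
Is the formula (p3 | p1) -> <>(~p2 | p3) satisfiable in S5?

1. (p3 | p1) -> <>(~p2 | p3), 0
2. <>(~p2 | p3), 0
3. ~p2 | p3, 1
4. p3, 1
Accessibility: 0R0, 0R1, 1R0, 1R1

Satisfiable (open branch found)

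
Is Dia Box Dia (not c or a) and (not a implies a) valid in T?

Not valid

Tableau for the negation not (Dia Box Dia (not c or a) and (not a implies a)):
1. not (Dia Box Dia (not c or a) and (not a implies a)), w0
2. not (not a implies a), w0
3. not a, w0
Accessibility: w0Rw0
The negation has an open branch (countermodel exists).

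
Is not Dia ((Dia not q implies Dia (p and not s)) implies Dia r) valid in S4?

Tableau for the negation Dia ((Dia not q implies Dia (p and not s)) implies Dia r):
1. Dia ((Dia not q implies Dia (p and not s)) implies Dia r), 0
2. (Dia not q implies Dia (p and not s)) implies Dia r, 1
3. Dia r, 1
4. r, 2
Accessibility: 0R0, 0R1, 0R2, 1R1, 1R2, 2R2
The negation has an open branch (countermodel exists).

Invalid (countermodel exists)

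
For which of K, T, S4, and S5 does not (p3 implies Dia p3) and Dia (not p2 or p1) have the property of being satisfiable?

T-tableau for the formula:
1. not (p3 implies Dia p3) and Dia (not p2 or p1), u
2. not (p3 implies Dia p3), u
3. Dia (not p2 or p1), u
4. p3, u
5. not Dia p3, u
6. not p3, u
Accessibility: uRu
Branch closes: p3 and not p3 both at u.
Every branch closes (one shown): unsatisfiable in T, hence also in S4, S5 (every S4/S5-frame is a T-frame).
K-tableau for the formula:
1. not (p3 implies Dia p3) and Dia (not p2 or p1), u
2. not (p3 implies Dia p3), u
3. Dia (not p2 or p1), u
4. p3, u
5. not Dia p3, u
6. not p2 or p1, v
7. not p3, v
8. p1, v
Accessibility: uRv
Complete open branch: satisfiable in K.

K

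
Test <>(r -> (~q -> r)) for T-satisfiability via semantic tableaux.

Yes, satisfiable

1. <>(r -> (~q -> r)), w0
2. r -> (~q -> r), w1   [<>-rule on 1: fresh world w1, w0Rw1]
3. ~q -> r, w1   [->-rule on 2 (branches; this branch)]
4. r, w1   [->-rule on 3 (branches; this branch)]
Accessibility: w0Rw0, w0Rw1, w1Rw1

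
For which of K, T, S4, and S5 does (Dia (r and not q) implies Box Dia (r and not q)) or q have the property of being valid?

S4-tableau for the negation not ((Dia (r and not q) implies Box Dia (r and not q)) or q):
1. not ((Dia (r and not q) implies Box Dia (r and not q)) or q), 0
2. not (Dia (r and not q) implies Box Dia (r and not q)), 0
3. not q, 0
4. Dia (r and not q), 0
5. not Box Dia (r and not q), 0
6. r and not q, 1
7. r, 1
8. not q, 1
9. not Dia (r and not q), 2
10. not (r and not q), 2
11. q, 2
Accessibility: 0R0, 0R1, 0R2, 1R1, 2R2
Complete open branch: countermodel on an S4-frame, so not valid in S4, nor in K, T (the same frame is also a K-frame and a T-frame).
S5-tableau for the negation not ((Dia (r and not q) implies Box Dia (r and not q)) or q):
1. not ((Dia (r and not q) implies Box Dia (r and not q)) or q), 0
2. not (Dia (r and not q) implies Box Dia (r and not q)), 0
3. not q, 0
4. Dia (r and not q), 0
5. not Box Dia (r and not q), 0
6. r and not q, 1
7. r, 1
8. not q, 1
9. not Dia (r and not q), 2
10. not (r and not q), 0
11. not (r and not q), 1
12. not (r and not q), 2
13. not r, 0
14. q, 1
Accessibility: 0R0, 0R1, 0R2, 1R0, 1R1, 1R2, 2R0, 2R1, 2R2
Branch closes: q and not q both at 1.
Every branch closes (one shown): valid in S5.

S5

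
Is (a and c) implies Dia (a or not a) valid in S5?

Tableau for the negation not ((a and c) implies Dia (a or not a)):
1. not ((a and c) implies Dia (a or not a)), 0
2. a and c, 0
3. not Dia (a or not a), 0
4. a, 0
5. c, 0
6. not (a or not a), 0
7. not a, 0
Accessibility: 0R0
Branch closes: a and not a both at 0.
All branches of the negation close; one closing branch shown above.

Valid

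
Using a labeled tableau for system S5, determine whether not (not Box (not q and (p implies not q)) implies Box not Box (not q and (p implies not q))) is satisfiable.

1. not (not Box (not q and (p implies not q)) implies Box not Box (not q and (p implies not q))), 0
2. not Box (not q and (p implies not q)), 0   [neg-implies-rule on 1]
3. not Box not Box (not q and (p implies not q)), 0   [neg-implies-rule on 1]
4. not (not q and (p implies not q)), 1   [neg-Box-rule on 2: fresh world 1, 0R1]
5. not (p implies not q), 1   [neg-and-rule on 4 (branches; this branch)]
6. p, 1   [neg-implies-rule on 5]
7. q, 1   [neg-implies-rule on 5]
8. Box (not q and (p implies not q)), 2   [neg-Box-rule on 3: fresh world 2, 0R2]
9. not q and (p implies not q), 0   [Box-rule on 8 via 2R0]
10. not q, 0   [and-rule on 9]
11. p implies not q, 0   [and-rule on 9]
12. not q and (p implies not q), 1   [Box-rule on 8 via 2R1]
13. not q, 1   [and-rule on 12]
14. p implies not q, 1   [and-rule on 12]
Accessibility: 0R0, 0R1, 0R2, 1R0, 1R1, 1R2, 2R0, 2R1, 2R2
Branch closes: q and not q both at 1.
Every branch closes; the branch above is one of them.

Unsatisfiable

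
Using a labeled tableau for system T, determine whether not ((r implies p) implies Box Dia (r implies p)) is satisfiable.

1. not ((r implies p) implies Box Dia (r implies p)), w0
2. r implies p, w0
3. not Box Dia (r implies p), w0
4. p, w0
5. not Dia (r implies p), w1
6. not (r implies p), w1
7. r, w1
8. not p, w1
Accessibility: w0Rw0, w0Rw1, w1Rw1

Yes, satisfiable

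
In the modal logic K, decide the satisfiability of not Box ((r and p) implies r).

1. not Box ((r and p) implies r), w0
2. not ((r and p) implies r), w1
3. r and p, w1
4. not r, w1
5. r, w1
6. p, w1
Accessibility: w0Rw1
Branch closes: r and not r both at w1.
All branches of the tableau close; one closing branch shown above.

Unsatisfiable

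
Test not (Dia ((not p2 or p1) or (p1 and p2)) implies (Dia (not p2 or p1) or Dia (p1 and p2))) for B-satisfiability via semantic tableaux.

Unsatisfiable (every branch closes)

1. not (Dia ((not p2 or p1) or (p1 and p2)) implies (Dia (not p2 or p1) or Dia (p1 and p2))), 0
2. Dia ((not p2 or p1) or (p1 and p2)), 0
3. not (Dia (not p2 or p1) or Dia (p1 and p2)), 0
4. not Dia (not p2 or p1), 0
5. not Dia (p1 and p2), 0
6. not (not p2 or p1), 0
7. p2, 0
8. not p1, 0
9. not (p1 and p2), 0
10. (not p2 or p1) or (p1 and p2), 1
11. not (not p2 or p1), 1
12. p2, 1
13. not p1, 1
14. not (p1 and p2), 1
15. not p2 or p1, 1
16. p1, 1
Accessibility: 0R0, 0R1, 1R0, 1R1
Branch closes: p1 and not p1 both at 1.
All branches of the tableau close; one closing branch shown above.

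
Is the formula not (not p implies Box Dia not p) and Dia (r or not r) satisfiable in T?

1. not (not p implies Box Dia not p) and Dia (r or not r), w0
2. not (not p implies Box Dia not p), w0
3. Dia (r or not r), w0
4. not p, w0
5. not Box Dia not p, w0
6. r or not r, w1
7. not r, w1
8. not Dia not p, w2
9. p, w2
Accessibility: w0Rw0, w0Rw1, w0Rw2, w1Rw1, w2Rw2

Satisfiable (open branch found)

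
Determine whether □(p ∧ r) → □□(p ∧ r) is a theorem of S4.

Tableau for the negation ¬(□(p ∧ r) → □□(p ∧ r)):
1. ¬(□(p ∧ r) → □□(p ∧ r)), u
2. □(p ∧ r), u
3. ¬□□(p ∧ r), u
4. p ∧ r, u
5. p, u
6. r, u
7. ¬□(p ∧ r), v
8. p ∧ r, v
9. p, v
10. r, v
11. ¬(p ∧ r), w
12. p ∧ r, w
13. p, w
14. r, w
15. ¬r, w
Accessibility: uRu, uRv, uRw, vRv, vRw, wRw
Branch closes: r and ¬r both at w.
Every branch of the negation's tableau closes; the branch above is one of them.

Yes, valid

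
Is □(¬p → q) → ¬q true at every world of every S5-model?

Tableau for the negation ¬(□(¬p → q) → ¬q):
1. ¬(□(¬p → q) → ¬q), 0
2. □(¬p → q), 0
3. q, 0
4. ¬p → q, 0
Accessibility: 0R0
The negation has an open branch (countermodel exists).

No, not valid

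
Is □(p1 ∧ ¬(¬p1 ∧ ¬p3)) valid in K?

Tableau for the negation ¬□(p1 ∧ ¬(¬p1 ∧ ¬p3)):
1. ¬□(p1 ∧ ¬(¬p1 ∧ ¬p3)), u
2. ¬(p1 ∧ ¬(¬p1 ∧ ¬p3)), v
3. ¬p1 ∧ ¬p3, v
4. ¬p1, v
5. ¬p3, v
Accessibility: uRv
The negation has an open branch (countermodel exists).

Not valid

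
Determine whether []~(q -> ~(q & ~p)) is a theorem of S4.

No, not valid

Tableau for the negation ~[]~(q -> ~(q & ~p)):
1. ~[]~(q -> ~(q & ~p)), u
2. q -> ~(q & ~p), v
3. ~(q & ~p), v
4. p, v
Accessibility: uRu, uRv, vRv
The negation has an open branch (countermodel exists).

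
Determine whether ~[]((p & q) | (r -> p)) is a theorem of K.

Invalid (countermodel exists)

Tableau for the negation []((p & q) | (r -> p)):
1. []((p & q) | (r -> p)), u
The negation has an open branch (countermodel exists).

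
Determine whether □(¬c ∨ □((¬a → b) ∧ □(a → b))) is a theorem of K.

No, not valid

Tableau for the negation ¬□(¬c ∨ □((¬a → b) ∧ □(a → b))):
1. ¬□(¬c ∨ □((¬a → b) ∧ □(a → b))), 0
2. ¬(¬c ∨ □((¬a → b) ∧ □(a → b))), 1
3. c, 1
4. ¬□((¬a → b) ∧ □(a → b)), 1
5. ¬((¬a → b) ∧ □(a → b)), 2
6. ¬□(a → b), 2
7. ¬(a → b), 3
8. a, 3
9. ¬b, 3
Accessibility: 0R1, 1R2, 2R3
The negation has an open branch (countermodel exists).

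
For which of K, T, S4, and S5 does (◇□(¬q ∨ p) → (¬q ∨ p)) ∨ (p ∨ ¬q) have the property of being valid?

S5-tableau for the negation ¬((◇□(¬q ∨ p) → (¬q ∨ p)) ∨ (p ∨ ¬q)):
1. ¬((◇□(¬q ∨ p) → (¬q ∨ p)) ∨ (p ∨ ¬q)), 0
2. ¬(◇□(¬q ∨ p) → (¬q ∨ p)), 0
3. ¬(p ∨ ¬q), 0
4. ◇□(¬q ∨ p), 0
5. ¬(¬q ∨ p), 0
6. ¬p, 0
7. q, 0
8. □(¬q ∨ p), 1
9. ¬q ∨ p, 0
10. ¬q ∨ p, 1
11. p, 0
Accessibility: 0R0, 0R1, 1R0, 1R1
Branch closes: p and ¬p both at 0.
Every branch closes (one shown): valid in S5.
S4-tableau for the negation ¬((◇□(¬q ∨ p) → (¬q ∨ p)) ∨ (p ∨ ¬q)):
1. ¬((◇□(¬q ∨ p) → (¬q ∨ p)) ∨ (p ∨ ¬q)), 0
2. ¬(◇□(¬q ∨ p) → (¬q ∨ p)), 0
3. ¬(p ∨ ¬q), 0
4. ◇□(¬q ∨ p), 0
5. ¬(¬q ∨ p), 0
6. ¬p, 0
7. q, 0
8. □(¬q ∨ p), 1
9. ¬q ∨ p, 1
10. p, 1
Accessibility: 0R0, 0R1, 1R1
Complete open branch: countermodel on an S4-frame, so not valid in S4, nor in K, T (the same frame is also a K-frame and a T-frame).

S5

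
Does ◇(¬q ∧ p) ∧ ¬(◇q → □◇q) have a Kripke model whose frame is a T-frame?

1. ◇(¬q ∧ p) ∧ ¬(◇q → □◇q), w0
2. ◇(¬q ∧ p), w0
3. ¬(◇q → □◇q), w0
4. ◇q, w0
5. ¬□◇q, w0
6. ¬q ∧ p, w1
7. ¬q, w1
8. p, w1
9. q, w2
10. ¬◇q, w3
11. ¬q, w3
Accessibility: w0Rw0, w0Rw1, w0Rw2, w0Rw3, w1Rw1, w2Rw2, w3Rw3

Satisfiable (open branch found)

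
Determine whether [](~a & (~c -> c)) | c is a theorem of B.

Tableau for the negation ~([](~a & (~c -> c)) | c):
1. ~([](~a & (~c -> c)) | c), w0
2. ~[](~a & (~c -> c)), w0
3. ~c, w0
4. ~(~a & (~c -> c)), w1
5. ~(~c -> c), w1
6. ~c, w1
Accessibility: w0Rw0, w0Rw1, w1Rw0, w1Rw1
The negation has an open branch (countermodel exists).

No, not valid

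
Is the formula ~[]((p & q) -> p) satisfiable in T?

Unsatisfiable

1. ~[]((p & q) -> p), u
2. ~((p & q) -> p), v
3. p & q, v
4. ~p, v
5. p, v
6. q, v
Accessibility: uRu, uRv, vRv
Branch closes: p and ~p both at v.
All branches of the tableau close; one closing branch shown above.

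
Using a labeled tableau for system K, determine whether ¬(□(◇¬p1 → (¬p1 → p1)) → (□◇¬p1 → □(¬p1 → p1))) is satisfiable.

1. ¬(□(◇¬p1 → (¬p1 → p1)) → (□◇¬p1 → □(¬p1 → p1))), w0
2. □(◇¬p1 → (¬p1 → p1)), w0   [¬→-rule on 1]
3. ¬(□◇¬p1 → □(¬p1 → p1)), w0   [¬→-rule on 1]
4. □◇¬p1, w0   [¬→-rule on 3]
5. ¬□(¬p1 → p1), w0   [¬→-rule on 3]
6. ¬(¬p1 → p1), w1   [¬□-rule on 5: fresh world w1, w0Rw1]
7. ¬p1, w1   [¬→-rule on 6]
8. ◇¬p1 → (¬p1 → p1), w1   [□-rule on 2 via w0Rw1]
9. ◇¬p1, w1   [□-rule on 4 via w0Rw1]
10. ¬◇¬p1, w1   [→-rule on 8 (branches; this branch)]
11. ¬p1, w2   [◇-rule on 9: fresh world w2, w1Rw2]
12. p1, w2   [¬◇-rule on 10 via w1Rw2]
Accessibility: w0Rw1, w1Rw2
Branch closes: p1 and ¬p1 both at w2.
(One branch shown.) All branches close.

Unsatisfiable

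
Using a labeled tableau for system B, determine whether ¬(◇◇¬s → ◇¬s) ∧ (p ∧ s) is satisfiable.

Satisfiable (open branch found)

1. ¬(◇◇¬s → ◇¬s) ∧ (p ∧ s), 0
2. ¬(◇◇¬s → ◇¬s), 0
3. p ∧ s, 0
4. ◇◇¬s, 0
5. ¬◇¬s, 0
6. p, 0
7. s, 0
8. ◇¬s, 1
9. s, 1
10. ¬s, 2
Accessibility: 0R0, 0R1, 1R0, 1R1, 1R2, 2R1, 2R2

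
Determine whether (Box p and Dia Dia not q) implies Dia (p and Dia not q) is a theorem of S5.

Tableau for the negation not ((Box p and Dia Dia not q) implies Dia (p and Dia not q)):
1. not ((Box p and Dia Dia not q) implies Dia (p and Dia not q)), u
2. Box p and Dia Dia not q, u
3. not Dia (p and Dia not q), u
4. Box p, u
5. Dia Dia not q, u
6. not (p and Dia not q), u
7. p, u
8. not Dia not q, u
9. q, u
10. Dia not q, v
11. not (p and Dia not q), v
12. p, v
13. q, v
14. not Dia not q, v
15. not q, w
16. not (p and Dia not q), w
17. p, w
18. q, w
Accessibility: uRu, uRv, uRw, vRu, vRv, vRw, wRu, wRv, wRw
Branch closes: q and not q both at w.
All branches of the negation close; one closing branch shown above.

Valid in S5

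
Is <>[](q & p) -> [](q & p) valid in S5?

Valid

Tableau for the negation ~(<>[](q & p) -> [](q & p)):
1. ~(<>[](q & p) -> [](q & p)), 0
2. <>[](q & p), 0   [~->-rule on 1]
3. ~[](q & p), 0   [~->-rule on 1]
4. [](q & p), 1   [<>-rule on 2: fresh world 1, 0R1]
5. q & p, 0   [[]-rule on 4 via 1R0]
6. q, 0   [&-rule on 5]
7. p, 0   [&-rule on 5]
8. q & p, 1   [[]-rule on 4 via 1R1]
9. q, 1   [&-rule on 8]
10. p, 1   [&-rule on 8]
11. ~(q & p), 2   [~[]-rule on 3: fresh world 2, 0R2]
12. q & p, 2   [[]-rule on 4 via 1R2]
13. q, 2   [&-rule on 12]
14. p, 2   [&-rule on 12]
15. ~p, 2   [~&-rule on 11 (branches; this branch)]
Accessibility: 0R0, 0R1, 0R2, 1R0, 1R1, 1R2, 2R0, 2R1, 2R2
Branch closes: p and ~p both at 2.
All branches of the negation close; one closing branch shown above.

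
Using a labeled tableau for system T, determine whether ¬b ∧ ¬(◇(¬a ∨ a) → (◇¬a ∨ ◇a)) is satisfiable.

Unsatisfiable

1. ¬b ∧ ¬(◇(¬a ∨ a) → (◇¬a ∨ ◇a)), w0
2. ¬b, w0
3. ¬(◇(¬a ∨ a) → (◇¬a ∨ ◇a)), w0
4. ◇(¬a ∨ a), w0
5. ¬(◇¬a ∨ ◇a), w0
6. ¬◇¬a, w0
7. ¬◇a, w0
8. a, w0
9. ¬a, w0
Accessibility: w0Rw0
Branch closes: a and ¬a both at w0.
(One branch shown.) All branches close.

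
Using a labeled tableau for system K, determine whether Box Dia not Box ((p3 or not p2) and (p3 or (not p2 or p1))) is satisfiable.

Satisfiable (open branch found)

1. Box Dia not Box ((p3 or not p2) and (p3 or (not p2 or p1))), 0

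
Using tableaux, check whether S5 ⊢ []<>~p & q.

No, not valid

Tableau for the negation ~([]<>~p & q):
1. ~([]<>~p & q), 0
2. ~q, 0   [~&-rule on 1 (branches; this branch)]
Accessibility: 0R0
The negation has an open branch (countermodel exists).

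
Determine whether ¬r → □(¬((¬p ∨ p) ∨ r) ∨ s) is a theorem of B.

Tableau for the negation ¬(¬r → □(¬((¬p ∨ p) ∨ r) ∨ s)):
1. ¬(¬r → □(¬((¬p ∨ p) ∨ r) ∨ s)), 0
2. ¬r, 0
3. ¬□(¬((¬p ∨ p) ∨ r) ∨ s), 0
4. ¬(¬((¬p ∨ p) ∨ r) ∨ s), 1
5. (¬p ∨ p) ∨ r, 1
6. ¬s, 1
7. r, 1
Accessibility: 0R0, 0R1, 1R0, 1R1
The negation has an open branch (countermodel exists).

Not valid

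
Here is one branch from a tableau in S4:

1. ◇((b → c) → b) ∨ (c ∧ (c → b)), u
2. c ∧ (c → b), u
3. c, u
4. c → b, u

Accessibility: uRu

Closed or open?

No world carries both an atom and its negation.

Open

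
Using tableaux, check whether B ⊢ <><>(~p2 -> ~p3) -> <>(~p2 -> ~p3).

No, not valid

Tableau for the negation ~(<><>(~p2 -> ~p3) -> <>(~p2 -> ~p3)):
1. ~(<><>(~p2 -> ~p3) -> <>(~p2 -> ~p3)), w0
2. <><>(~p2 -> ~p3), w0   [~->-rule on 1]
3. ~<>(~p2 -> ~p3), w0   [~->-rule on 1]
4. ~(~p2 -> ~p3), w0   [~<>-rule on 3 via w0Rw0]
5. ~p2, w0   [~->-rule on 4]
6. p3, w0   [~->-rule on 4]
7. <>(~p2 -> ~p3), w1   [<>-rule on 2: fresh world w1, w0Rw1]
8. ~(~p2 -> ~p3), w1   [~<>-rule on 3 via w0Rw1]
9. ~p2, w1   [~->-rule on 8]
10. p3, w1   [~->-rule on 8]
11. ~p2 -> ~p3, w2   [<>-rule on 7: fresh world w2, w1Rw2]
12. ~p3, w2   [->-rule on 11 (branches; this branch)]
Accessibility: w0Rw0, w0Rw1, w1Rw0, w1Rw1, w1Rw2, w2Rw1, w2Rw2
The negation has an open branch (countermodel exists).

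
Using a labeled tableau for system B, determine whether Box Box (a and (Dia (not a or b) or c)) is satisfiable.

Satisfiable (open branch found)

1. Box Box (a and (Dia (not a or b) or c)), u
2. Box (a and (Dia (not a or b) or c)), u
3. a and (Dia (not a or b) or c), u
4. a, u
5. Dia (not a or b) or c, u
6. c, u
Accessibility: uRu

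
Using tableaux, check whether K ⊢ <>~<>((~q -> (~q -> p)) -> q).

Tableau for the negation ~<>~<>((~q -> (~q -> p)) -> q):
1. ~<>~<>((~q -> (~q -> p)) -> q), 0
The negation has an open branch (countermodel exists).

Not valid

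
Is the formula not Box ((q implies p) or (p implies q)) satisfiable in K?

1. not Box ((q implies p) or (p implies q)), 0
2. not ((q implies p) or (p implies q)), 1   [neg-Box-rule on 1: fresh world 1, 0R1]
3. not (q implies p), 1   [neg-or-rule on 2]
4. not (p implies q), 1   [neg-or-rule on 2]
5. q, 1   [neg-implies-rule on 3]
6. not p, 1   [neg-implies-rule on 3]
7. p, 1   [neg-implies-rule on 4]
8. not q, 1   [neg-implies-rule on 4]
Accessibility: 0R1
Branch closes: p and not p both at 1.
(One branch shown.) All branches close.

Unsatisfiable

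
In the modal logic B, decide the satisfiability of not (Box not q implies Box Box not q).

Satisfiable

1. not (Box not q implies Box Box not q), u
2. Box not q, u
3. not Box Box not q, u
4. not q, u
5. not Box not q, v
6. not q, v
7. q, w
Accessibility: uRu, uRv, vRu, vRv, vRw, wRv, wRw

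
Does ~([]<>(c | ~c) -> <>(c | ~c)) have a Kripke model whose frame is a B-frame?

1. ~([]<>(c | ~c) -> <>(c | ~c)), w0
2. []<>(c | ~c), w0
3. ~<>(c | ~c), w0
4. <>(c | ~c), w0
5. ~(c | ~c), w0
6. ~c, w0
7. c, w0
Accessibility: w0Rw0
Branch closes: c and ~c both at w0.
All branches of the tableau close; one closing branch shown above.

Unsatisfiable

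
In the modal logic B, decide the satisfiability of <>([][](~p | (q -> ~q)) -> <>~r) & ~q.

1. <>([][](~p | (q -> ~q)) -> <>~r) & ~q, 0
2. <>([][](~p | (q -> ~q)) -> <>~r), 0
3. ~q, 0
4. [][](~p | (q -> ~q)) -> <>~r, 1
5. <>~r, 1
6. ~r, 2
Accessibility: 0R0, 0R1, 1R0, 1R1, 1R2, 2R1, 2R2

Satisfiable (open branch found)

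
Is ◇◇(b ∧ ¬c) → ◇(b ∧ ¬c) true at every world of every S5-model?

Valid in S5

Tableau for the negation ¬(◇◇(b ∧ ¬c) → ◇(b ∧ ¬c)):
1. ¬(◇◇(b ∧ ¬c) → ◇(b ∧ ¬c)), w0
2. ◇◇(b ∧ ¬c), w0
3. ¬◇(b ∧ ¬c), w0
4. ¬(b ∧ ¬c), w0
5. c, w0
6. ◇(b ∧ ¬c), w1
7. ¬(b ∧ ¬c), w1
8. c, w1
9. b ∧ ¬c, w2
10. b, w2
11. ¬c, w2
12. ¬(b ∧ ¬c), w2
13. c, w2
Accessibility: w0Rw0, w0Rw1, w0Rw2, w1Rw0, w1Rw1, w1Rw2, w2Rw0, w2Rw1, w2Rw2
Branch closes: c and ¬c both at w2.
All branches of the negation close; one closing branch shown above.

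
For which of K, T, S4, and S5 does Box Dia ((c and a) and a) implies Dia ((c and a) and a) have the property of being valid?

T-tableau for the negation not (Box Dia ((c and a) and a) implies Dia ((c and a) and a)):
1. not (Box Dia ((c and a) and a) implies Dia ((c and a) and a)), 0
2. Box Dia ((c and a) and a), 0   [neg-implies-rule on 1]
3. not Dia ((c and a) and a), 0   [neg-implies-rule on 1]
4. Dia ((c and a) and a), 0   [Box-rule on 2 via 0R0]
5. not ((c and a) and a), 0   [neg-Dia-rule on 3 via 0R0]
6. not (c and a), 0   [neg-and-rule on 5 (branches; this branch)]
7. not a, 0   [neg-and-rule on 6 (branches; this branch)]
8. (c and a) and a, 1   [Dia-rule on 4: fresh world 1, 0R1]
9. c and a, 1   [and-rule on 8]
10. a, 1   [and-rule on 8]
11. c, 1   [and-rule on 9]
12. Dia ((c and a) and a), 1   [Box-rule on 2 via 0R1]
13. not ((c and a) and a), 1   [neg-Dia-rule on 3 via 0R1]
14. not (c and a), 1   [neg-and-rule on 13 (branches; this branch)]
15. not a, 1   [neg-and-rule on 14 (branches; this branch)]
Accessibility: 0R0, 0R1, 1R1
Branch closes: a and not a both at 1.
Every branch closes (one shown): valid in T, hence also in S4, S5 (every theorem of T is a theorem of S4 and S5).
K-tableau for the negation not (Box Dia ((c and a) and a) implies Dia ((c and a) and a)):
1. not (Box Dia ((c and a) and a) implies Dia ((c and a) and a)), 0
2. Box Dia ((c and a) and a), 0   [neg-implies-rule on 1]
3. not Dia ((c and a) and a), 0   [neg-implies-rule on 1]
Complete open branch: countermodel on a K-frame, so not valid in K.

T, S4, S5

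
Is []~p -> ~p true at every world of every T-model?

Valid

Tableau for the negation ~([]~p -> ~p):
1. ~([]~p -> ~p), 0
2. []~p, 0
3. p, 0
4. ~p, 0
Accessibility: 0R0
Branch closes: p and ~p both at 0.
All branches of the negation close; one closing branch shown above.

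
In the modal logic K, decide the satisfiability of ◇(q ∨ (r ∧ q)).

Satisfiable (open branch found)

1. ◇(q ∨ (r ∧ q)), w0
2. q ∨ (r ∧ q), w1
3. r ∧ q, w1
4. r, w1
5. q, w1
Accessibility: w0Rw1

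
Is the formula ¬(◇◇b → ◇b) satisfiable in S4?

1. ¬(◇◇b → ◇b), 0
2. ◇◇b, 0
3. ¬◇b, 0
4. ¬b, 0
5. ◇b, 1
6. ¬b, 1
7. b, 2
8. ¬b, 2
Accessibility: 0R0, 0R1, 0R2, 1R1, 1R2, 2R2
Branch closes: b and ¬b both at 2.
Every branch closes; the branch above is one of them.

Unsatisfiable (every branch closes)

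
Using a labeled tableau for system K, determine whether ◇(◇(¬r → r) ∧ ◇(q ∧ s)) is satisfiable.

Yes, satisfiable

1. ◇(◇(¬r → r) ∧ ◇(q ∧ s)), 0
2. ◇(¬r → r) ∧ ◇(q ∧ s), 1   [◇-rule on 1: fresh world 1, 0R1]
3. ◇(¬r → r), 1   [∧-rule on 2]
4. ◇(q ∧ s), 1   [∧-rule on 2]
5. ¬r → r, 2   [◇-rule on 3: fresh world 2, 1R2]
6. r, 2   [→-rule on 5 (branches; this branch)]
7. q ∧ s, 3   [◇-rule on 4: fresh world 3, 1R3]
8. q, 3   [∧-rule on 7]
9. s, 3   [∧-rule on 7]
Accessibility: 0R1, 1R2, 1R3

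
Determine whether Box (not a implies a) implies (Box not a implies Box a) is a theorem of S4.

Tableau for the negation not (Box (not a implies a) implies (Box not a implies Box a)):
1. not (Box (not a implies a) implies (Box not a implies Box a)), u
2. Box (not a implies a), u
3. not (Box not a implies Box a), u
4. Box not a, u
5. not Box a, u
6. not a implies a, u
7. not a, u
8. a, u
Accessibility: uRu
Branch closes: a and not a both at u.
All branches of the negation close; one closing branch shown above.

Valid in S4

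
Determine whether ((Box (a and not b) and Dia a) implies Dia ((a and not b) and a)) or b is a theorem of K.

Valid in K

Tableau for the negation not (((Box (a and not b) and Dia a) implies Dia ((a and not b) and a)) or b):
1. not (((Box (a and not b) and Dia a) implies Dia ((a and not b) and a)) or b), 0
2. not ((Box (a and not b) and Dia a) implies Dia ((a and not b) and a)), 0
3. not b, 0
4. Box (a and not b) and Dia a, 0
5. not Dia ((a and not b) and a), 0
6. Box (a and not b), 0
7. Dia a, 0
8. a, 1
9. not ((a and not b) and a), 1
10. a and not b, 1
11. not b, 1
12. not (a and not b), 1
13. b, 1
Accessibility: 0R1
Branch closes: b and not b both at 1.
Every branch of the negation's tableau closes; the branch above is one of them.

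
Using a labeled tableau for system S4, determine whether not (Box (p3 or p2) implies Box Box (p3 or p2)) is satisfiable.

1. not (Box (p3 or p2) implies Box Box (p3 or p2)), 0
2. Box (p3 or p2), 0   [neg-implies-rule on 1]
3. not Box Box (p3 or p2), 0   [neg-implies-rule on 1]
4. p3 or p2, 0   [Box-rule on 2 via 0R0]
5. p2, 0   [or-rule on 4 (branches; this branch)]
6. not Box (p3 or p2), 1   [neg-Box-rule on 3: fresh world 1, 0R1]
7. p3 or p2, 1   [Box-rule on 2 via 0R1]
8. p2, 1   [or-rule on 7 (branches; this branch)]
9. not (p3 or p2), 2   [neg-Box-rule on 6: fresh world 2, 1R2]
10. not p3, 2   [neg-or-rule on 9]
11. not p2, 2   [neg-or-rule on 9]
12. p3 or p2, 2   [Box-rule on 2 via 0R2]
13. p2, 2   [or-rule on 12 (branches; this branch)]
Accessibility: 0R0, 0R1, 0R2, 1R1, 1R2, 2R2
Branch closes: p2 and not p2 both at 2.
All branches of the tableau close; one closing branch shown above.

Unsatisfiable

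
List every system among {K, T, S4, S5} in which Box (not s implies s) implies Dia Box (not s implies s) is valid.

T, S4, S5

T-tableau for the negation not (Box (not s implies s) implies Dia Box (not s implies s)):
1. not (Box (not s implies s) implies Dia Box (not s implies s)), u
2. Box (not s implies s), u
3. not Dia Box (not s implies s), u
4. not s implies s, u
5. not Box (not s implies s), u
6. s, u
7. not (not s implies s), v
8. not s, v
9. not s implies s, v
10. not Box (not s implies s), v
11. s, v
Accessibility: uRu, uRv, vRv
Branch closes: s and not s both at v.
Every branch closes (one shown): valid in T, hence also in S4, S5 (every theorem of T is a theorem of S4 and S5).
K-tableau for the negation not (Box (not s implies s) implies Dia Box (not s implies s)):
1. not (Box (not s implies s) implies Dia Box (not s implies s)), u
2. Box (not s implies s), u
3. not Dia Box (not s implies s), u
Complete open branch: countermodel on a K-frame, so not valid in K.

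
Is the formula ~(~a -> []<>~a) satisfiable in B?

1. ~(~a -> []<>~a), u
2. ~a, u
3. ~[]<>~a, u
4. ~<>~a, v
5. a, u
Accessibility: uRu, uRv, vRu, vRv
Branch closes: a and ~a both at u.
Every branch closes; the branch above is one of them.

No, unsatisfiable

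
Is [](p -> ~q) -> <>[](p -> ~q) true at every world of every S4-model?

Tableau for the negation ~([](p -> ~q) -> <>[](p -> ~q)):
1. ~([](p -> ~q) -> <>[](p -> ~q)), u
2. [](p -> ~q), u
3. ~<>[](p -> ~q), u
4. p -> ~q, u
5. ~[](p -> ~q), u
6. ~q, u
7. ~(p -> ~q), v
8. p, v
9. q, v
10. p -> ~q, v
11. ~[](p -> ~q), v
12. ~q, v
Accessibility: uRu, uRv, vRv
Branch closes: q and ~q both at v.
Every branch of the negation's tableau closes; the branch above is one of them.

Yes, valid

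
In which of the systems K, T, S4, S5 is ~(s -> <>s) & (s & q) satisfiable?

K

T-tableau for the formula:
1. ~(s -> <>s) & (s & q), w0
2. ~(s -> <>s), w0
3. s & q, w0
4. s, w0
5. ~<>s, w0
6. q, w0
7. ~s, w0
Accessibility: w0Rw0
Branch closes: s and ~s both at w0.
Every branch closes (one shown): unsatisfiable in T, hence also in S4, S5 (every S4/S5-frame is a T-frame).
K-tableau for the formula:
1. ~(s -> <>s) & (s & q), w0
2. ~(s -> <>s), w0
3. s & q, w0
4. s, w0
5. ~<>s, w0
6. q, w0
Complete open branch: satisfiable in K.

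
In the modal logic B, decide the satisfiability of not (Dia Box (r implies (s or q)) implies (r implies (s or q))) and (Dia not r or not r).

Unsatisfiable (every branch closes)

1. not (Dia Box (r implies (s or q)) implies (r implies (s or q))) and (Dia not r or not r), 0
2. not (Dia Box (r implies (s or q)) implies (r implies (s or q))), 0
3. Dia not r or not r, 0
4. Dia Box (r implies (s or q)), 0
5. not (r implies (s or q)), 0
6. r, 0
7. not (s or q), 0
8. not s, 0
9. not q, 0
10. Dia not r, 0
11. Box (r implies (s or q)), 1
12. r implies (s or q), 0
13. r implies (s or q), 1
14. s or q, 0
15. s or q, 1
16. q, 0
Accessibility: 0R0, 0R1, 1R0, 1R1
Branch closes: q and not q both at 0.
Every branch closes; the branch above is one of them.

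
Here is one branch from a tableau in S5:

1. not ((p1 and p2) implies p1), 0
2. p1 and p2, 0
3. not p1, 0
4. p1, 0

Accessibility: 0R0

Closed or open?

Yes, closed

Both p1 and not p1 appear at 0.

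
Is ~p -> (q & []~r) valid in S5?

Tableau for the negation ~(~p -> (q & []~r)):
1. ~(~p -> (q & []~r)), 0
2. ~p, 0
3. ~(q & []~r), 0
4. ~[]~r, 0
5. r, 1
Accessibility: 0R0, 0R1, 1R0, 1R1
The negation has an open branch (countermodel exists).

Not valid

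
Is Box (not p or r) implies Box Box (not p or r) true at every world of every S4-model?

Tableau for the negation not (Box (not p or r) implies Box Box (not p or r)):
1. not (Box (not p or r) implies Box Box (not p or r)), u
2. Box (not p or r), u
3. not Box Box (not p or r), u
4. not p or r, u
5. r, u
6. not Box (not p or r), v
7. not p or r, v
8. r, v
9. not (not p or r), w
10. p, w
11. not r, w
12. not p or r, w
13. r, w
Accessibility: uRu, uRv, uRw, vRv, vRw, wRw
Branch closes: r and not r both at w.
All branches of the negation close; one closing branch shown above.

Yes, valid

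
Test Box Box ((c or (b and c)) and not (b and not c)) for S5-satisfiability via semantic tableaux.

Satisfiable

1. Box Box ((c or (b and c)) and not (b and not c)), w0
2. Box ((c or (b and c)) and not (b and not c)), w0   [Box-rule on 1 via w0Rw0]
3. (c or (b and c)) and not (b and not c), w0   [Box-rule on 2 via w0Rw0]
4. c or (b and c), w0   [and-rule on 3]
5. not (b and not c), w0   [and-rule on 3]
6. b and c, w0   [or-rule on 4 (branches; this branch)]
7. b, w0   [and-rule on 6]
8. c, w0   [and-rule on 6]
Accessibility: w0Rw0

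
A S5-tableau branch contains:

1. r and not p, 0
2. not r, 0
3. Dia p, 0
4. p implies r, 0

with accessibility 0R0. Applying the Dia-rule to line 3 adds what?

a fresh world 1 with 0R1, and p at 1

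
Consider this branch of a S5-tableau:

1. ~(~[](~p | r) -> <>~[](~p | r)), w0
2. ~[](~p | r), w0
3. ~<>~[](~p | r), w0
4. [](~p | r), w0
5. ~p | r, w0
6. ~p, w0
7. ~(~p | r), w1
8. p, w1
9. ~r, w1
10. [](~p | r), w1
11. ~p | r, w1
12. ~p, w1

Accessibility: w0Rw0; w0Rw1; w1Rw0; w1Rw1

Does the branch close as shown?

Both p and ~p appear at w1.

Closed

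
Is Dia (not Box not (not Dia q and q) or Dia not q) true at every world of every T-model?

Tableau for the negation not Dia (not Box not (not Dia q and q) or Dia not q):
1. not Dia (not Box not (not Dia q and q) or Dia not q), u
2. not (not Box not (not Dia q and q) or Dia not q), u
3. Box not (not Dia q and q), u
4. not Dia not q, u
5. not (not Dia q and q), u
6. q, u
7. Dia q, u
8. q, v
9. not (not Box not (not Dia q and q) or Dia not q), v
10. Box not (not Dia q and q), v
11. not Dia not q, v
12. not (not Dia q and q), v
13. Dia q, v
14. q, w
15. not (not Dia q and q), w
16. Dia q, w
17. q, x
Accessibility: uRu, uRv, vRv, vRw, wRw, wRx, xRx
The negation has an open branch (countermodel exists).

Not valid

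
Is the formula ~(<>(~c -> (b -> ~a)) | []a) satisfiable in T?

1. ~(<>(~c -> (b -> ~a)) | []a), 0
2. ~<>(~c -> (b -> ~a)), 0
3. ~[]a, 0
4. ~(~c -> (b -> ~a)), 0
5. ~c, 0
6. ~(b -> ~a), 0
7. b, 0
8. a, 0
9. ~a, 1
10. ~(~c -> (b -> ~a)), 1
11. ~c, 1
12. ~(b -> ~a), 1
13. b, 1
14. a, 1
Accessibility: 0R0, 0R1, 1R1
Branch closes: a and ~a both at 1.
Every branch closes; the branch above is one of them.

No, unsatisfiable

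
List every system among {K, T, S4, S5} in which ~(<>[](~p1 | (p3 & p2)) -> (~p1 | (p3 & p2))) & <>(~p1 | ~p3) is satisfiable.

K, T, S4

S5-tableau for the formula:
1. ~(<>[](~p1 | (p3 & p2)) -> (~p1 | (p3 & p2))) & <>(~p1 | ~p3), u
2. ~(<>[](~p1 | (p3 & p2)) -> (~p1 | (p3 & p2))), u   [&-rule on 1]
3. <>(~p1 | ~p3), u   [&-rule on 1]
4. <>[](~p1 | (p3 & p2)), u   [~->-rule on 2]
5. ~(~p1 | (p3 & p2)), u   [~->-rule on 2]
6. p1, u   [~|-rule on 5]
7. ~(p3 & p2), u   [~|-rule on 5]
8. ~p2, u   [~&-rule on 7 (branches; this branch)]
9. ~p1 | ~p3, v   [<>-rule on 3: fresh world v, uRv]
10. ~p3, v   [|-rule on 9 (branches; this branch)]
11. [](~p1 | (p3 & p2)), w   [<>-rule on 4: fresh world w, uRw]
12. ~p1 | (p3 & p2), u   [[]-rule on 11 via wRu]
13. ~p1 | (p3 & p2), v   [[]-rule on 11 via wRv]
14. ~p1 | (p3 & p2), w   [[]-rule on 11 via wRw]
15. p3 & p2, u   [|-rule on 12 (branches; this branch)]
16. p3, u   [&-rule on 15]
17. p2, u   [&-rule on 15]
Accessibility: uRu, uRv, uRw, vRu, vRv, vRw, wRu, wRv, wRw
Branch closes: p2 and ~p2 both at u.
Every branch closes (one shown): unsatisfiable in S5.
S4-tableau for the formula:
1. ~(<>[](~p1 | (p3 & p2)) -> (~p1 | (p3 & p2))) & <>(~p1 | ~p3), u
2. ~(<>[](~p1 | (p3 & p2)) -> (~p1 | (p3 & p2))), u   [&-rule on 1]
3. <>(~p1 | ~p3), u   [&-rule on 1]
4. <>[](~p1 | (p3 & p2)), u   [~->-rule on 2]
5. ~(~p1 | (p3 & p2)), u   [~->-rule on 2]
6. p1, u   [~|-rule on 5]
7. ~(p3 & p2), u   [~|-rule on 5]
8. ~p2, u   [~&-rule on 7 (branches; this branch)]
9. ~p1 | ~p3, v   [<>-rule on 3: fresh world v, uRv]
10. ~p3, v   [|-rule on 9 (branches; this branch)]
11. [](~p1 | (p3 & p2)), w   [<>-rule on 4: fresh world w, uRw]
12. ~p1 | (p3 & p2), w   [[]-rule on 11 via wRw]
13. p3 & p2, w   [|-rule on 12 (branches; this branch)]
14. p3, w   [&-rule on 13]
15. p2, w   [&-rule on 13]
Accessibility: uRu, uRv, uRw, vRv, wRw
Complete open branch: satisfiable in S4, hence also in K, T (this S4-model is also a K-model and a T-model).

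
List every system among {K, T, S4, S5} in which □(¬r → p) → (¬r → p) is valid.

T, S4, S5

K-tableau for the negation ¬(□(¬r → p) → (¬r → p)):
1. ¬(□(¬r → p) → (¬r → p)), 0
2. □(¬r → p), 0
3. ¬(¬r → p), 0
4. ¬r, 0
5. ¬p, 0
Complete open branch: countermodel on a K-frame, so not valid in K.
T-tableau for the negation ¬(□(¬r → p) → (¬r → p)):
1. ¬(□(¬r → p) → (¬r → p)), 0
2. □(¬r → p), 0
3. ¬(¬r → p), 0
4. ¬r, 0
5. ¬p, 0
6. ¬r → p, 0
7. p, 0
Accessibility: 0R0
Branch closes: p and ¬p both at 0.
Every branch closes (one shown): valid in T, hence also in S4, S5 (every theorem of T is a theorem of S4 and S5).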